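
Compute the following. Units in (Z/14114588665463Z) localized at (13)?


Local ring = Z/10604499373Z.
phi(10604499373) = 13^8*(13-1) = 9788768652


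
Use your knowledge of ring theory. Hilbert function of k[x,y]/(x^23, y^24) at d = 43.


k[x,y], I = (x^23, y^24), d = 43
Need i < 23 and d-i < 24.
Range: 20 <= i <= 22.
H(43) = 3


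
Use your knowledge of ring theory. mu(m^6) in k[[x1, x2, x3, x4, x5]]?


C(n+d-1,d)=C(10,6)=210


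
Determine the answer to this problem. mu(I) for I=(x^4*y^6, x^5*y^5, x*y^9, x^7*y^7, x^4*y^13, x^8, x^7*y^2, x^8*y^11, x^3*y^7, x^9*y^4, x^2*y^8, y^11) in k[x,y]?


Remove redundant (divisible by others).
x^9*y^4 redundant.
x^4*y^13 redundant.
x^8*y^11 redundant.
x^7*y^7 redundant.
Min: x^8, x^7*y^2, x^5*y^5, x^4*y^6, x^3*y^7, x^2*y^8, x*y^9, y^11
Count=8


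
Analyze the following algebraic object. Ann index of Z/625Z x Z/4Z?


Exponent = lcm of the cyclic orders; pairwise coprime => product.
5^4*2^2=625*4=2500


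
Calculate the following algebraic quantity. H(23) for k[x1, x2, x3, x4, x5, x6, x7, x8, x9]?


C(d+n-1,n-1)=C(31,8)=7888725


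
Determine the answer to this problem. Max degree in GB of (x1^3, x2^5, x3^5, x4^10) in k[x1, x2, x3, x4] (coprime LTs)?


Pure powers, coprime LTs => already GB.
Degrees: 3, 5, 5, 10
Max=10


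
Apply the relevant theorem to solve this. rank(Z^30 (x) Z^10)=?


rank(M(x)N) = rank(M)*rank(N)
30*10 = 300


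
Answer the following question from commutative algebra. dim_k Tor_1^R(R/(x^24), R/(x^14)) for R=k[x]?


Tor_1(R/I,R/J)=(I cap J)/IJ=(x^24)/(x^38)
dim=38-24=min(24,14)=14


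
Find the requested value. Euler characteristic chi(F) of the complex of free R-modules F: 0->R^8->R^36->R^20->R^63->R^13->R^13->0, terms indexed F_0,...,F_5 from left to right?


chi = sum (-1)^i * rank:
(-1)^0*8=8
(-1)^1*36=-36
(-1)^2*20=20
(-1)^3*63=-63
(-1)^4*13=13
(-1)^5*13=-13
chi=-71


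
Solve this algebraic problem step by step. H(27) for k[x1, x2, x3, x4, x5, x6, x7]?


C(d+n-1,n-1)=C(33,6)=1107568


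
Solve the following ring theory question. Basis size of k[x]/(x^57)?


Basis: 1,x,...,x^56
dim=57


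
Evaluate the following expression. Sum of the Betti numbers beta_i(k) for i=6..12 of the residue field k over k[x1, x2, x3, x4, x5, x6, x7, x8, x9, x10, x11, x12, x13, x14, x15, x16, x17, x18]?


Koszul resolution: beta_i(k)=C(n,i), n=18
C(18,6)=18564, C(18,7)=31824, C(18,8)=43758, C(18,9)=48620, C(18,10)=43758, C(18,11)=31824, C(18,12)=18564
Sum=236912


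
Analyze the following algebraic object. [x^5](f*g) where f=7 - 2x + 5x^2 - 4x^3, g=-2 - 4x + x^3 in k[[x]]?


[x^5] = sum a_i*b_j, i+j=5
  5*1=5
Sum=5


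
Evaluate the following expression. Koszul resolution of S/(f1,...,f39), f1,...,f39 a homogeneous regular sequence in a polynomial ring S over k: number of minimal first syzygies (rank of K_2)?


Regular sequence => Koszul complex is the minimal free resolution.
Syz_1 minimally generated by Koszul relations f_i*e_j - f_j*e_i (i<j): mu(Syz_1) = beta_2 = C(m,2) = m(m-1)/2
m=39
39*38/2 = 741


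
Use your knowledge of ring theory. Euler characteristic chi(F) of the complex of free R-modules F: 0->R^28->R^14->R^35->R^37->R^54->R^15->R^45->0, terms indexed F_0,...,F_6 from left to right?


chi = sum (-1)^i * rank:
(-1)^0*28=28
(-1)^1*14=-14
(-1)^2*35=35
(-1)^3*37=-37
(-1)^4*54=54
(-1)^5*15=-15
(-1)^6*45=45
chi=96


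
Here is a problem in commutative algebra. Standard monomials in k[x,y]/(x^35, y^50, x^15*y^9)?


k[x,y]/I, I = (x^35, y^50, x^15*y^9)
Rect: 35x50=1750. Corner: (35-15)x(50-9)=820.
dim = 1750-820 = 930


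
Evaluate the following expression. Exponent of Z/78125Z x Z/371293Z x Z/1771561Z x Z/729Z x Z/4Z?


Exponent = lcm of the cyclic orders; pairwise coprime => product.
5^7*13^5*11^6*3^6*2^2=78125*371293*1771561*729*4=149847817691849062500


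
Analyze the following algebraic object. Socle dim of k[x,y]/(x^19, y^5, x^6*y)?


Socle = ann(m) = span of standard monomials u with x*u, y*u in I (staircase corners).
Minimal generators: x^19, x^6*y, y^5
Corners: x^5y^4, x^18
Socle dim=2


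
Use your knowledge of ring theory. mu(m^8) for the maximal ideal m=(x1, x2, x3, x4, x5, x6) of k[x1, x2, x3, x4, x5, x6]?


Graded Nakayama: mu(m^d) = dim_k (m^d/m^(d+1)) = #degree-8 monomials in 6 vars
C(n+d-1,d)=C(13,8)=1287


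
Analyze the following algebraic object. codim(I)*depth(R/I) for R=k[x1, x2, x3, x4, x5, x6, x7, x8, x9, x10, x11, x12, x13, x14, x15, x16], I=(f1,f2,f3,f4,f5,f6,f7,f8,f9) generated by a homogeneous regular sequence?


codim=9, depth=dim(R/I)=16-9=7
Product=9*7=63


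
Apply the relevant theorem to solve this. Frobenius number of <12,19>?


gcd(12,19)=1 => F=ab-a-b=12*19-12-19=228-31=197


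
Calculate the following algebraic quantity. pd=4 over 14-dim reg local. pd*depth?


pd+depth=14
depth=14-4=10
pd*depth=4*10=40


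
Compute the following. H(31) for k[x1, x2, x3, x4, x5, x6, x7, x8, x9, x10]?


C(d+n-1,n-1)=C(40,9)=273438880


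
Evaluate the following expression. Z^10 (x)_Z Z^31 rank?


rank(M(x)N) = rank(M)*rank(N)
10*31 = 310


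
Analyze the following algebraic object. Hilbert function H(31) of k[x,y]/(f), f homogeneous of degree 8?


H(t)=d for t>=d-1.
d=8, t=31
H(31)=8


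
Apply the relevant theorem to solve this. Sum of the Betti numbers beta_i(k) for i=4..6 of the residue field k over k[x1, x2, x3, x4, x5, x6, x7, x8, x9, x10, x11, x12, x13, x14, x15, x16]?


Koszul resolution: beta_i(k)=C(n,i), n=16
C(16,4)=1820, C(16,5)=4368, C(16,6)=8008
Sum=14196


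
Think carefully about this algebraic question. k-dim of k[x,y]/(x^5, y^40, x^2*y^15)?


k[x,y]/I, I = (x^5, y^40, x^2*y^15)
Rect: 5x40=200. Corner: (5-2)x(40-15)=75.
dim = 200-75 = 125


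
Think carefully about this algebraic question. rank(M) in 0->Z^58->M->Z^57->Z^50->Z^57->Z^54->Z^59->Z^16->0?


Alt sum=0:
(-1)^0*58 + (-1)^1*? + (-1)^2*57 + (-1)^3*50 + (-1)^4*57 + (-1)^5*54 + (-1)^6*59 + (-1)^7*16=0
rank(M)=111


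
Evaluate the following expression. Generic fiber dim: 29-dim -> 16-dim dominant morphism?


dim(fiber)=dim(X)-dim(Y)=29-16=13


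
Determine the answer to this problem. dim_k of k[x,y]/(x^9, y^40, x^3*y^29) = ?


k[x,y]/I, I = (x^9, y^40, x^3*y^29)
Rect: 9x40=360. Corner: (9-3)x(40-29)=66.
dim = 360-66 = 294


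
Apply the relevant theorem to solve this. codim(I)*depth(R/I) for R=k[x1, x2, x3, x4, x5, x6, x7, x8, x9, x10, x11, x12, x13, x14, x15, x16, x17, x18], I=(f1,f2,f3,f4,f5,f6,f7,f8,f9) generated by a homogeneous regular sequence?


codim=9, depth=dim(R/I)=18-9=9
Product=9*9=81


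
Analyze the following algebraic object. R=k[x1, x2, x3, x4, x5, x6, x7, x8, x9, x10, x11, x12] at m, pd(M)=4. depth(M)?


pd+depth=depth(R)=12
depth=12-4=8


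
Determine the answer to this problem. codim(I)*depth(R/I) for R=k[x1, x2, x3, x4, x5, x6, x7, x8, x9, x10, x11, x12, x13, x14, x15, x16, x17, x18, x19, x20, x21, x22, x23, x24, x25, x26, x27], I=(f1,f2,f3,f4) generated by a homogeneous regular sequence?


codim=4, depth=dim(R/I)=27-4=23
Product=4*23=92


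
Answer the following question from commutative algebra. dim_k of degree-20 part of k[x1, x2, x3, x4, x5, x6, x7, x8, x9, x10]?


C(d+n-1,n-1)=C(29,9)=10015005


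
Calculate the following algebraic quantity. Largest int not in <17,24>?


gcd(17,24)=1 => F=ab-a-b=17*24-17-24=408-41=367


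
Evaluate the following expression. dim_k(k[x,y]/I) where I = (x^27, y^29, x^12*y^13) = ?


k[x,y]/I, I = (x^27, y^29, x^12*y^13)
Rect: 27x29=783. Corner: (27-12)x(29-13)=240.
dim = 783-240 = 543


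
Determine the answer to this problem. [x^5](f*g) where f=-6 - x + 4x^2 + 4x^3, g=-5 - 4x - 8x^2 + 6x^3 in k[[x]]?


[x^5] = sum a_i*b_j, i+j=5
  4*6=24
  4*-8=-32
Sum=-8


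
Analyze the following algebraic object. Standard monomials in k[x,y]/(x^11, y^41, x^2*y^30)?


k[x,y]/I, I = (x^11, y^41, x^2*y^30)
Rect: 11x41=451. Corner: (11-2)x(41-30)=99.
dim = 451-99 = 352


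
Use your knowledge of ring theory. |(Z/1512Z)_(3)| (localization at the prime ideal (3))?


3-primary part: 1512=3^3*56
Size=3^3=27


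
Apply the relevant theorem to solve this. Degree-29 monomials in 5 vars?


C(d+n-1,n-1)=C(33,4)=40920


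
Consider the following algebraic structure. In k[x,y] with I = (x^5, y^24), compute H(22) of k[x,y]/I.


k[x,y], I = (x^5, y^24), d = 22
Need i < 5 and d-i < 24.
Range: 0 <= i <= 4.
H(22) = 5


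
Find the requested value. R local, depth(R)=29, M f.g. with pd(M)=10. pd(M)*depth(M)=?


pd+depth=29
depth=29-10=19
pd*depth=10*19=190


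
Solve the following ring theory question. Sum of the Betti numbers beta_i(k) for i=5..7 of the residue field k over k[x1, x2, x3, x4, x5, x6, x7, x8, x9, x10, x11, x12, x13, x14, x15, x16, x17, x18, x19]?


Koszul resolution: beta_i(k)=C(n,i), n=19
C(19,5)=11628, C(19,6)=27132, C(19,7)=50388
Sum=89148


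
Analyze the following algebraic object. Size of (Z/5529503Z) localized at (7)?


7-primary part: 5529503=7^6*47
Size=7^6=117649


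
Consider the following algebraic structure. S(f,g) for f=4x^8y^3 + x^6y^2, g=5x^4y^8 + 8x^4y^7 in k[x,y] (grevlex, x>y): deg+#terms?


LT(f)=4x^8y^3, LT(g)=5x^4y^8
lcm(LM)=x^8y^8
S(f,g) (scaled by 20 to clear denominators) = 5y^5*f - 4x^4*g = -32x^8y^7 + 5x^6y^7
2 terms, deg 15.
15+2=17


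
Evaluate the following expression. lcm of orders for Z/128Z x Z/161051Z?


Exponent = lcm of the cyclic orders; pairwise coprime => product.
2^7*11^5=128*161051=20614528


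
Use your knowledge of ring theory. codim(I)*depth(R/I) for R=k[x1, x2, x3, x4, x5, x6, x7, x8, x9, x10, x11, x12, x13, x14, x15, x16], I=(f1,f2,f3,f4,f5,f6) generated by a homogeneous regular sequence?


codim=6, depth=dim(R/I)=16-6=10
Product=6*10=60


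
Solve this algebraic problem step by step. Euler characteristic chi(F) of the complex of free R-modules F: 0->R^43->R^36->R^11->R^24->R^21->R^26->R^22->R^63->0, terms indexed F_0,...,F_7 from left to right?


chi = sum (-1)^i * rank:
(-1)^0*43=43
(-1)^1*36=-36
(-1)^2*11=11
(-1)^3*24=-24
(-1)^4*21=21
(-1)^5*26=-26
(-1)^6*22=22
(-1)^7*63=-63
chi=-52


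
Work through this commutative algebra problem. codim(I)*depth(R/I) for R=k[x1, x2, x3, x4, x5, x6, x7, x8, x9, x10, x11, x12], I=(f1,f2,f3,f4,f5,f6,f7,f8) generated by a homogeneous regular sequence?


codim=8, depth=dim(R/I)=12-8=4
Product=8*4=32


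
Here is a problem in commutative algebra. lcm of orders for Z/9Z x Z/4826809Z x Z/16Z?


Exponent = lcm of the cyclic orders; pairwise coprime => product.
3^2*13^6*2^4=9*4826809*16=695060496


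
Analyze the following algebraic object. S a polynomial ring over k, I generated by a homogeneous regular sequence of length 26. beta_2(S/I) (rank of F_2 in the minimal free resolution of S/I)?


Regular sequence => Koszul complex is the minimal free resolution.
Syz_1 minimally generated by Koszul relations f_i*e_j - f_j*e_i (i<j): mu(Syz_1) = beta_2 = C(m,2) = m(m-1)/2
m=26
26*25/2 = 325


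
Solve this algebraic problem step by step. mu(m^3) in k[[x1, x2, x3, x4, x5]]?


C(n+d-1,d)=C(7,3)=35


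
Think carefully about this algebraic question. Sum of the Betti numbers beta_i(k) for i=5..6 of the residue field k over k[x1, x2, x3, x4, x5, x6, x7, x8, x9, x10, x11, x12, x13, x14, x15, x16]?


Koszul resolution: beta_i(k)=C(n,i), n=16
C(16,5)=4368, C(16,6)=8008
Sum=12376


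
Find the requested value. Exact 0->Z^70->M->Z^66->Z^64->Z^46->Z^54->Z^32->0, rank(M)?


Alt sum=0:
(-1)^0*70 + (-1)^1*? + (-1)^2*66 + (-1)^3*64 + (-1)^4*46 + (-1)^5*54 + (-1)^6*32=0
rank(M)=96


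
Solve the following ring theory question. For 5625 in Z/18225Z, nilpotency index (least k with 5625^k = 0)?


5625^k mod 18225:
k=1: 5625
k=2: 2025
k=3: 0
First zero at k = 3


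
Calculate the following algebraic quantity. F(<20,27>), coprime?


gcd(20,27)=1 => F=ab-a-b=20*27-20-27=540-47=493


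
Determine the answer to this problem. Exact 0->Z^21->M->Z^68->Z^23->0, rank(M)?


Alt sum=0:
(-1)^0*21 + (-1)^1*? + (-1)^2*68 + (-1)^3*23=0
rank(M)=66


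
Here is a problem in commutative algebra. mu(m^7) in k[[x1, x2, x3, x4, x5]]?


C(n+d-1,d)=C(11,7)=330


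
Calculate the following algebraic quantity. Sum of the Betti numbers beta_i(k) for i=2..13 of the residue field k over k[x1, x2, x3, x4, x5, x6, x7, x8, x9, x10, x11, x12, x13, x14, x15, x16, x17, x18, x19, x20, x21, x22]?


Koszul resolution: beta_i(k)=C(n,i), n=22
C(22,2)=231, C(22,3)=1540, C(22,4)=7315, C(22,5)=26334, C(22,6)=74613, C(22,7)=170544, C(22,8)=319770, C(22,9)=497420, C(22,10)=646646, C(22,11)=705432, C(22,12)=646646, C(22,13)=497420
Sum=3593911


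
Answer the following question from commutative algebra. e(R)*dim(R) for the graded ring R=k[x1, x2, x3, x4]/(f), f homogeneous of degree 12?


e(R)=deg(f)=12, dim(R)=4-1=3
e*dim=12*3=36


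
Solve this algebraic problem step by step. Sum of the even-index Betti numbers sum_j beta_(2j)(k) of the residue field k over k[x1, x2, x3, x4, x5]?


Koszul resolution: beta_i(k)=C(n,i), n=5
sum_even C(5,i) = 2^(n-1) = 2^4 = 16


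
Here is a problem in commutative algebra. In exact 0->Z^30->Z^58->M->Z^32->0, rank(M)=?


Alt sum=0:
(-1)^0*30 + (-1)^1*58 + (-1)^2*? + (-1)^3*32=0
rank(M)=60


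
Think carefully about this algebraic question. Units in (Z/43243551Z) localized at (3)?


Local ring = Z/19683Z.
phi(19683) = 3^8*(3-1) = 13122


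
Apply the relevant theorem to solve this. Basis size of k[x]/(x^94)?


Basis: 1,x,...,x^93
dim=94


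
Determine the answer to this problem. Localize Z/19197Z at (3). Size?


3-primary part: 19197=3^5*79
Size=3^5=243


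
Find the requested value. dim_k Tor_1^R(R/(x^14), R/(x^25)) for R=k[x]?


Tor_1(R/I,R/J)=(I cap J)/IJ=(x^25)/(x^39)
dim=39-25=min(14,25)=14


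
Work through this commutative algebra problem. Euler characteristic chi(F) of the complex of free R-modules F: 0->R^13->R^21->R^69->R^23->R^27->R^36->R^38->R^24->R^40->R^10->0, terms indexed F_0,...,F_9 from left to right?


chi = sum (-1)^i * rank:
(-1)^0*13=13
(-1)^1*21=-21
(-1)^2*69=69
(-1)^3*23=-23
(-1)^4*27=27
(-1)^5*36=-36
(-1)^6*38=38
(-1)^7*24=-24
(-1)^8*40=40
(-1)^9*10=-10
chi=73


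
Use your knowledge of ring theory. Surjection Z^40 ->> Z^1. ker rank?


rank(ker) = 40-1 = 39


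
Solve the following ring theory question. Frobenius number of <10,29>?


gcd(10,29)=1 => F=ab-a-b=10*29-10-29=290-39=251


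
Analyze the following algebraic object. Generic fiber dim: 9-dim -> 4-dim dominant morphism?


dim(fiber)=dim(X)-dim(Y)=9-4=5


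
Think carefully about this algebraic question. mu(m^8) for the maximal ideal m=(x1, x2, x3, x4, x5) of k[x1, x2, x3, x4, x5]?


Graded Nakayama: mu(m^d) = dim_k (m^d/m^(d+1)) = #degree-8 monomials in 5 vars
C(n+d-1,d)=C(12,8)=495


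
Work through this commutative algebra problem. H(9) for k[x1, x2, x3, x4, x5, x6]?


C(d+n-1,n-1)=C(14,5)=2002


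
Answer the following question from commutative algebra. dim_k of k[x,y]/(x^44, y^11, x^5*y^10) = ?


k[x,y]/I, I = (x^44, y^11, x^5*y^10)
Rect: 44x11=484. Corner: (44-5)x(11-10)=39.
dim = 484-39 = 445


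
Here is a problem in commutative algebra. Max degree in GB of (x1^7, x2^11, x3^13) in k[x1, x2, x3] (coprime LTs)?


Pure powers, coprime LTs => already GB.
Degrees: 7, 11, 13
Max=13


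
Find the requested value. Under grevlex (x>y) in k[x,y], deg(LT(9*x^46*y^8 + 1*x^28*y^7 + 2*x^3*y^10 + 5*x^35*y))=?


LT: 9*x^46*y^8
deg_x=46, deg_y=8
Total=46+8=54


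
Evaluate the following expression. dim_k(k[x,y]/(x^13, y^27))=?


Basis: x^i*y^j, i<13, j<27
13*27=351


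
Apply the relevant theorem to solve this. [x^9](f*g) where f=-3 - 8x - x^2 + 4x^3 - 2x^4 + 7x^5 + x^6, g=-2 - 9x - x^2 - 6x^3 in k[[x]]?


[x^9] = sum a_i*b_j, i+j=9
  1*-6=-6
Sum=-6


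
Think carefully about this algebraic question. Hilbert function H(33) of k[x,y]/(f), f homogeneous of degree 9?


H(t)=d for t>=d-1.
d=9, t=33
H(33)=9


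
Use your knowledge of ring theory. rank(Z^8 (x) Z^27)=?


rank(M(x)N) = rank(M)*rank(N)
8*27 = 216


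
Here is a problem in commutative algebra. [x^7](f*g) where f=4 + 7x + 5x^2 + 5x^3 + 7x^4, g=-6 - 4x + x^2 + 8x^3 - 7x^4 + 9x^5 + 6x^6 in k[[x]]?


[x^7] = sum a_i*b_j, i+j=7
  7*6=42
  5*9=45
  5*-7=-35
  7*8=56
Sum=108


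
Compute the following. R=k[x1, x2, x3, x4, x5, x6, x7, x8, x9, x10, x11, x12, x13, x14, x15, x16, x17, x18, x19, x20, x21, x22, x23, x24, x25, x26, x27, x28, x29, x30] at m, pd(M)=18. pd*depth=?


pd+depth=30
depth=30-18=12
pd*depth=18*12=216


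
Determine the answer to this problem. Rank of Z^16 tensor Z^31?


rank(M(x)N) = rank(M)*rank(N)
16*31 = 496


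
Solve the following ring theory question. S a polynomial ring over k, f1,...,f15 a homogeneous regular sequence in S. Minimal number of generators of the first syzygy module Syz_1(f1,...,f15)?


Regular sequence => Koszul complex is the minimal free resolution.
Syz_1 minimally generated by Koszul relations f_i*e_j - f_j*e_i (i<j): mu(Syz_1) = beta_2 = C(m,2) = m(m-1)/2
m=15
15*14/2 = 105


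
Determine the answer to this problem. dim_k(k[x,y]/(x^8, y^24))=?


Basis: x^i*y^j, i<8, j<24
8*24=192


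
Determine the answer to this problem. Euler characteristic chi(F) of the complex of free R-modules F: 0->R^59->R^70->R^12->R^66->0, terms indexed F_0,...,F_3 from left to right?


chi = sum (-1)^i * rank:
(-1)^0*59=59
(-1)^1*70=-70
(-1)^2*12=12
(-1)^3*66=-66
chi=-65


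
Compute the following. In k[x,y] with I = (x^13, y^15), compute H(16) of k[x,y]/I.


k[x,y], I = (x^13, y^15), d = 16
Need i < 13 and d-i < 15.
Range: 2 <= i <= 12.
H(16) = 11


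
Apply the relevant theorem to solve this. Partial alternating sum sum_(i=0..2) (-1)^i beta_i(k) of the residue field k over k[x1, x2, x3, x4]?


Koszul resolution: beta_i(k)=C(n,i), n=4
sum_(i=0..p) (-1)^i C(n,i) = (-1)^p C(n-1,p)
(-1)^2*C(3,2) = (-1)^2*3 = 3


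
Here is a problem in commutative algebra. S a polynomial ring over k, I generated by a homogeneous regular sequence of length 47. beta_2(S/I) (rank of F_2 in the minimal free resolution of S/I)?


Regular sequence => Koszul complex is the minimal free resolution.
Syz_1 minimally generated by Koszul relations f_i*e_j - f_j*e_i (i<j): mu(Syz_1) = beta_2 = C(m,2) = m(m-1)/2
m=47
47*46/2 = 1081


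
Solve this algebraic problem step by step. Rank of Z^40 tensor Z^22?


rank(M(x)N) = rank(M)*rank(N)
40*22 = 880


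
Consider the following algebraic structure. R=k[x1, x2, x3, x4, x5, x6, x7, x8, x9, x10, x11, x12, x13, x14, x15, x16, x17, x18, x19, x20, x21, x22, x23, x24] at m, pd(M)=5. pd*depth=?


pd+depth=24
depth=24-5=19
pd*depth=5*19=95


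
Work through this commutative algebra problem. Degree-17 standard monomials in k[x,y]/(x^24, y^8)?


k[x,y], I = (x^24, y^8), d = 17
Need i < 24 and d-i < 8.
Range: 10 <= i <= 17.
H(17) = 8


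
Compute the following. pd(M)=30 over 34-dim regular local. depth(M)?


pd+depth=depth(R)=34
depth=34-30=4


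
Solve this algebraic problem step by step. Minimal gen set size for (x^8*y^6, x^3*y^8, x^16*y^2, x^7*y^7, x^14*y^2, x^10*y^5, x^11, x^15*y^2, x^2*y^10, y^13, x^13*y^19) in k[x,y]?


Remove redundant (divisible by others).
x^15*y^2 redundant.
x^13*y^19 redundant.
x^14*y^2 redundant.
x^16*y^2 redundant.
Min: x^11, x^10*y^5, x^8*y^6, x^7*y^7, x^3*y^8, x^2*y^10, y^13
Count=7


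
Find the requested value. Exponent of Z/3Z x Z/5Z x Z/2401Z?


Exponent = lcm of the cyclic orders; pairwise coprime => product.
3^1*5^1*7^4=3*5*2401=36015


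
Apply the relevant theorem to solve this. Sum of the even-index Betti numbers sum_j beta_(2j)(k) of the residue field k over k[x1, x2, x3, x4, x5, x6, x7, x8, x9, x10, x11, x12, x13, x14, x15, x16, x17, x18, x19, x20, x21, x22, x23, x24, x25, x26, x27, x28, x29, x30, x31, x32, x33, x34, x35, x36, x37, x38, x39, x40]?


Koszul resolution: beta_i(k)=C(n,i), n=40
sum_even C(40,i) = 2^(n-1) = 2^39 = 549755813888


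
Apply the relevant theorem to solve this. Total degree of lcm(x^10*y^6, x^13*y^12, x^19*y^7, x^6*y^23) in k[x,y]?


lcm = componentwise max:
x: max(10,13,19,6)=19
y: max(6,12,7,23)=23
Total=19+23=42


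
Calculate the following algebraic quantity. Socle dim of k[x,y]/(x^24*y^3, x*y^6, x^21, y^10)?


Socle = ann(m) = span of standard monomials u with x*u, y*u in I (staircase corners).
Redundant generators: x^24*y^3
Minimal generators: x^21, x*y^6, y^10
Corners: y^9, x^20y^5
Socle dim=2


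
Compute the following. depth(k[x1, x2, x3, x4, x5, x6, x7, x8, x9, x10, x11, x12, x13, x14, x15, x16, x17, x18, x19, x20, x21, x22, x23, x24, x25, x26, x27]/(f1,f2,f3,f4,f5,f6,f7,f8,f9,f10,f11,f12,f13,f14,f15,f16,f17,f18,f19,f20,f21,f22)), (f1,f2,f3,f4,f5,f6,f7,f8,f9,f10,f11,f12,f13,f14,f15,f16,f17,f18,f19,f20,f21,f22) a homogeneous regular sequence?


depth(R)=27
depth(R/I)=27-22=5


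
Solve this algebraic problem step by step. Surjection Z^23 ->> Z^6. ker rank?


rank(ker) = 23-6 = 17


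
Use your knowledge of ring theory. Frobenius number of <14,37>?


gcd(14,37)=1 => F=ab-a-b=14*37-14-37=518-51=467


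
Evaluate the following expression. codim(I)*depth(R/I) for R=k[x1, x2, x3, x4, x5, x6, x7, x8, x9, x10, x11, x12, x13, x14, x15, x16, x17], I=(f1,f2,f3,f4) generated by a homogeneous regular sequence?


codim=4, depth=dim(R/I)=17-4=13
Product=4*13=52


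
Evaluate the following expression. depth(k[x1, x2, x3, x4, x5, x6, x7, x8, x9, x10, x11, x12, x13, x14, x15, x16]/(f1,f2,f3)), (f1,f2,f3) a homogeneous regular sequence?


depth(R)=16
depth(R/I)=16-3=13


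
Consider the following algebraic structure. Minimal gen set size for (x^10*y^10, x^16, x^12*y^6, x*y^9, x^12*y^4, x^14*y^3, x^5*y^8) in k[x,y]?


Remove redundant (divisible by others).
x^12*y^6 redundant.
x^10*y^10 redundant.
Min: x^16, x^14*y^3, x^12*y^4, x^5*y^8, x*y^9
Count=5


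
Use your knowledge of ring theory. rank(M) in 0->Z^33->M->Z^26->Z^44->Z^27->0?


Alt sum=0:
(-1)^0*33 + (-1)^1*? + (-1)^2*26 + (-1)^3*44 + (-1)^4*27=0
rank(M)=42


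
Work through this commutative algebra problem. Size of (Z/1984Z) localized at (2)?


2-primary part: 1984=2^6*31
Size=2^6=64


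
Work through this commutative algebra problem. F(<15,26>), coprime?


gcd(15,26)=1 => F=ab-a-b=15*26-15-26=390-41=349


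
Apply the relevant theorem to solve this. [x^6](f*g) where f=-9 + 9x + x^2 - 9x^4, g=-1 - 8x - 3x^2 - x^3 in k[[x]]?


[x^6] = sum a_i*b_j, i+j=6
  -9*-3=27
Sum=27


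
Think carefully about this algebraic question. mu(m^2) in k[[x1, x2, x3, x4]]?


C(n+d-1,d)=C(5,2)=10


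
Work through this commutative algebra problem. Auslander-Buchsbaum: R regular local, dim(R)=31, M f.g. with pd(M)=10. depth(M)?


pd+depth=depth(R)=31
depth=31-10=21


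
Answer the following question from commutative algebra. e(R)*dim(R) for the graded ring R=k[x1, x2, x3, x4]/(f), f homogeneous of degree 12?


e(R)=deg(f)=12, dim(R)=4-1=3
e*dim=12*3=36


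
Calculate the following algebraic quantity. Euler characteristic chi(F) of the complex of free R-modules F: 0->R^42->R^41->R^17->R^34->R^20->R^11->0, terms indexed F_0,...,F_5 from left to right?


chi = sum (-1)^i * rank:
(-1)^0*42=42
(-1)^1*41=-41
(-1)^2*17=17
(-1)^3*34=-34
(-1)^4*20=20
(-1)^5*11=-11
chi=-7


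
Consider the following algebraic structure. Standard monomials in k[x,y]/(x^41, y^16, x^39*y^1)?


k[x,y]/I, I = (x^41, y^16, x^39*y^1)
Rect: 41x16=656. Corner: (41-39)x(16-1)=30.
dim = 656-30 = 626


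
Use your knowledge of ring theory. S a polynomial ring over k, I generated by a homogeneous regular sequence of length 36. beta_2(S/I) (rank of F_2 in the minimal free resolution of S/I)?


Regular sequence => Koszul complex is the minimal free resolution.
Syz_1 minimally generated by Koszul relations f_i*e_j - f_j*e_i (i<j): mu(Syz_1) = beta_2 = C(m,2) = m(m-1)/2
m=36
36*35/2 = 630


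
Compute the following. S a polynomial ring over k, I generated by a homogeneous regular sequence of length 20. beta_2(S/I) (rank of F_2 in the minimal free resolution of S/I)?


Regular sequence => Koszul complex is the minimal free resolution.
Syz_1 minimally generated by Koszul relations f_i*e_j - f_j*e_i (i<j): mu(Syz_1) = beta_2 = C(m,2) = m(m-1)/2
m=20
20*19/2 = 190


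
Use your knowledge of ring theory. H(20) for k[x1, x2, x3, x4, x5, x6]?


C(d+n-1,n-1)=C(25,5)=53130


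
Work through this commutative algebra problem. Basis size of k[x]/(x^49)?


Basis: 1,x,...,x^48
dim=49


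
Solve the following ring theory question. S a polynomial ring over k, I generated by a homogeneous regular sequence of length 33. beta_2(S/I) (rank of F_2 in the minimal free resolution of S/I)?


Regular sequence => Koszul complex is the minimal free resolution.
Syz_1 minimally generated by Koszul relations f_i*e_j - f_j*e_i (i<j): mu(Syz_1) = beta_2 = C(m,2) = m(m-1)/2
m=33
33*32/2 = 528


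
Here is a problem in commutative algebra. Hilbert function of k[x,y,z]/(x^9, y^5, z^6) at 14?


Need i<9, j<5, k<6 with i+j+k=14.
For each i, j ranges over max(0,14-i-5)..min(4,14-i):
  i=0: j in [9,4] -> 0
  i=1: j in [8,4] -> 0
  i=2: j in [7,4] -> 0
  i=3: j in [6,4] -> 0
  i=4: j in [5,4] -> 0
  i=5: j in [4,4] -> 1
  i=6: j in [3,4] -> 2
  i=7: j in [2,4] -> 3
  i=8: j in [1,4] -> 4
H(14) = 0+0+0+0+0+1+2+3+4 = 10


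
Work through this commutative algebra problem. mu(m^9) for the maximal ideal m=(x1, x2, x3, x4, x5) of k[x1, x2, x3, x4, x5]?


Graded Nakayama: mu(m^d) = dim_k (m^d/m^(d+1)) = #degree-9 monomials in 5 vars
C(n+d-1,d)=C(13,9)=715


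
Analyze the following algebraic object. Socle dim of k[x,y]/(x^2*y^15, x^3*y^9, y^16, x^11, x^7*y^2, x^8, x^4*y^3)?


Socle = ann(m) = span of standard monomials u with x*u, y*u in I (staircase corners).
Redundant generators: x^11
Minimal generators: x^8, x^7*y^2, x^4*y^3, x^3*y^9, x^2*y^15, y^16
Corners: xy^15, x^2y^14, x^3y^8, x^6y^2, x^7y
Socle dim=5


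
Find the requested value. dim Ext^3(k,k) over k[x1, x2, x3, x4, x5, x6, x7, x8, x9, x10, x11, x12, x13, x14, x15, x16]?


C(n,i)=C(16,3)=560


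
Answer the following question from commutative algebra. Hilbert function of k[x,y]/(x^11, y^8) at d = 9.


k[x,y], I = (x^11, y^8), d = 9
Need i < 11 and d-i < 8.
Range: 2 <= i <= 9.
H(9) = 8


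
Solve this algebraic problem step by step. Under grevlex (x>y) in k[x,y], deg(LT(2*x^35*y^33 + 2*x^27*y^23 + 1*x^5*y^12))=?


LT: 2*x^35*y^33
deg_x=35, deg_y=33
Total=35+33=68


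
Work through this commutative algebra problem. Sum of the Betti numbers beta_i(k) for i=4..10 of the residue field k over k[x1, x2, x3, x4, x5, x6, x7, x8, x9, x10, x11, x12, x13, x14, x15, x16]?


Koszul resolution: beta_i(k)=C(n,i), n=16
C(16,4)=1820, C(16,5)=4368, C(16,6)=8008, C(16,7)=11440, C(16,8)=12870, C(16,9)=11440, C(16,10)=8008
Sum=57954


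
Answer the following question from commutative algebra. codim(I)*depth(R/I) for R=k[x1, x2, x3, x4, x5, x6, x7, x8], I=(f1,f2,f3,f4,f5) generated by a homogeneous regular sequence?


codim=5, depth=dim(R/I)=8-5=3
Product=5*3=15


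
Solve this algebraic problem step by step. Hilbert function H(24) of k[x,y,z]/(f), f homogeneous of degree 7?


C(26,2)-C(19,2)=325-171=154


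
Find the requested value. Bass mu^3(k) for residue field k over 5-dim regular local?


C(n,i)=C(5,3)=10


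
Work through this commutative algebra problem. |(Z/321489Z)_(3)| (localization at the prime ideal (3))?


3-primary part: 321489=3^8*49
Size=3^8=6561


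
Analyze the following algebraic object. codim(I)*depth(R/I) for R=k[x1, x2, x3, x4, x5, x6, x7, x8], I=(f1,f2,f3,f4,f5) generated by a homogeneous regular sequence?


codim=5, depth=dim(R/I)=8-5=3
Product=5*3=15


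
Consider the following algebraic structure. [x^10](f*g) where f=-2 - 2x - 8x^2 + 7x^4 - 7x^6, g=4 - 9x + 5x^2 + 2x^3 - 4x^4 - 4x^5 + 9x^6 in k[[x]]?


[x^10] = sum a_i*b_j, i+j=10
  7*9=63
  -7*-4=28
Sum=91


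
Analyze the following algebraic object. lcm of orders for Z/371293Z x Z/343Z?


Exponent = lcm of the cyclic orders; pairwise coprime => product.
13^5*7^3=371293*343=127353499


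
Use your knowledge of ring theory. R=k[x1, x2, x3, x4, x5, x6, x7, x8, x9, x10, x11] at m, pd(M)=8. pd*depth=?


pd+depth=11
depth=11-8=3
pd*depth=8*3=24


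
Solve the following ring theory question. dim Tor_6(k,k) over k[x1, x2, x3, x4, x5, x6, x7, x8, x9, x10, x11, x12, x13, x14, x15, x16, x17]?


Koszul: C(n,i)=C(17,6)=12376


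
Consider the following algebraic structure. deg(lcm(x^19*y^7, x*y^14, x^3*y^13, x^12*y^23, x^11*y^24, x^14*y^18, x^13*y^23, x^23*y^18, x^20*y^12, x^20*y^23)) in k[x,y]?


lcm = componentwise max:
x: max(19,1,3,12,11,14,13,23,20,20)=23
y: max(7,14,13,23,24,18,23,18,12,23)=24
Total=23+24=47


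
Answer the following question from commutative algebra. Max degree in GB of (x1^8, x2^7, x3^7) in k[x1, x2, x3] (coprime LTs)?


Pure powers, coprime LTs => already GB.
Degrees: 8, 7, 7
Max=8


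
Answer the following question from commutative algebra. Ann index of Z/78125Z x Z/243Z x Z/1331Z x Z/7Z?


Exponent = lcm of the cyclic orders; pairwise coprime => product.
5^7*3^5*11^3*7^1=78125*243*1331*7=176877421875


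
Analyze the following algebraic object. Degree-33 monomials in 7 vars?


C(d+n-1,n-1)=C(39,6)=3262623


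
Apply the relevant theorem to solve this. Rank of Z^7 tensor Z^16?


rank(M(x)N) = rank(M)*rank(N)
7*16 = 112


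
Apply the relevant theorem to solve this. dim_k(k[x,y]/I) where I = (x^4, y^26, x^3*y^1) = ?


k[x,y]/I, I = (x^4, y^26, x^3*y^1)
Rect: 4x26=104. Corner: (4-3)x(26-1)=25.
dim = 104-25 = 79


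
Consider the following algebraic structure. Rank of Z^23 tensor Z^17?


rank(M(x)N) = rank(M)*rank(N)
23*17 = 391


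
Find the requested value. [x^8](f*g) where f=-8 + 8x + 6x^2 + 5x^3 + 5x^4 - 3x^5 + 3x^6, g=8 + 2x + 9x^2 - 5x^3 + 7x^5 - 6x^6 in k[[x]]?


[x^8] = sum a_i*b_j, i+j=8
  6*-6=-36
  5*7=35
  -3*-5=15
  3*9=27
Sum=41


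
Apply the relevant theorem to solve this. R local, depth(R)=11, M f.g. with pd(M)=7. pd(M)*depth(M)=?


pd+depth=11
depth=11-7=4
pd*depth=7*4=28


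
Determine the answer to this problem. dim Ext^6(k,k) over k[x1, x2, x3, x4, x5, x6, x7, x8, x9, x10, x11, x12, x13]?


C(n,i)=C(13,6)=1716


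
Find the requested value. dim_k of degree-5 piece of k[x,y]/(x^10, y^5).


k[x,y], I = (x^10, y^5), d = 5
Need i < 10 and d-i < 5.
Range: 1 <= i <= 5.
H(5) = 5


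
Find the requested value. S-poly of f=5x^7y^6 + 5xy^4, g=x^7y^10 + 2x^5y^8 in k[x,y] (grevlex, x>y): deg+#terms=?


LT(f)=5x^7y^6, LT(g)=x^7y^10
lcm(LM)=x^7y^10
S(f,g) (scaled by 5 to clear denominators) = y^4*f - 5*g = -10x^5y^8 + 5xy^8
2 terms, deg 13.
13+2=15


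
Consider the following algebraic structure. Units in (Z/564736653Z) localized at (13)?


Local ring = Z/62748517Z.
phi(62748517) = 13^6*(13-1) = 57921708


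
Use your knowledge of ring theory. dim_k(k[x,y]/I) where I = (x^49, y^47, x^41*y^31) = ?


k[x,y]/I, I = (x^49, y^47, x^41*y^31)
Rect: 49x47=2303. Corner: (49-41)x(47-31)=128.
dim = 2303-128 = 2175


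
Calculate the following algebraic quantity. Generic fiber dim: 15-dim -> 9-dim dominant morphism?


dim(fiber)=dim(X)-dim(Y)=15-9=6


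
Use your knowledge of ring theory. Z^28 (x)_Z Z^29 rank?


rank(M(x)N) = rank(M)*rank(N)
28*29 = 812


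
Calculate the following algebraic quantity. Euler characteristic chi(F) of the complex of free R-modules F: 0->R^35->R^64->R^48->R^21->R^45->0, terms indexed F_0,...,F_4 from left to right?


chi = sum (-1)^i * rank:
(-1)^0*35=35
(-1)^1*64=-64
(-1)^2*48=48
(-1)^3*21=-21
(-1)^4*45=45
chi=43


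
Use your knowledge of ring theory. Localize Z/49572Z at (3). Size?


3-primary part: 49572=3^6*68
Size=3^6=729


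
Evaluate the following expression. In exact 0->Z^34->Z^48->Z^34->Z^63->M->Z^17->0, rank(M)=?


Alt sum=0:
(-1)^0*34 + (-1)^1*48 + (-1)^2*34 + (-1)^3*63 + (-1)^4*? + (-1)^5*17=0
rank(M)=60


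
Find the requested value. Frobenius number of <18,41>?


gcd(18,41)=1 => F=ab-a-b=18*41-18-41=738-59=679


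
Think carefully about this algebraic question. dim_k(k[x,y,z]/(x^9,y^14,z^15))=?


Basis: x^iy^jz^k, i<9,j<14,k<15
9*14*15=1890


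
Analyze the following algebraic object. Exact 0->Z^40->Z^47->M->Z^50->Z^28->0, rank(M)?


Alt sum=0:
(-1)^0*40 + (-1)^1*47 + (-1)^2*? + (-1)^3*50 + (-1)^4*28=0
rank(M)=29


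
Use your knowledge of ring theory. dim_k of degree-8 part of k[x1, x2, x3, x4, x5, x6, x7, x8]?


C(d+n-1,n-1)=C(15,7)=6435


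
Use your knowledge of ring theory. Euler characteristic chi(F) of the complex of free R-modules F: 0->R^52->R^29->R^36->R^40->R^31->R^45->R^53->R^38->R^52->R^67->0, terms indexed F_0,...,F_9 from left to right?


chi = sum (-1)^i * rank:
(-1)^0*52=52
(-1)^1*29=-29
(-1)^2*36=36
(-1)^3*40=-40
(-1)^4*31=31
(-1)^5*45=-45
(-1)^6*53=53
(-1)^7*38=-38
(-1)^8*52=52
(-1)^9*67=-67
chi=5


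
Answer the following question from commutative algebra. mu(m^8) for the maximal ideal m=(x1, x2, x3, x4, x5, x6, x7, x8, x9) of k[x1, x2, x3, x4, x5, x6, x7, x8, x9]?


Graded Nakayama: mu(m^d) = dim_k (m^d/m^(d+1)) = #degree-8 monomials in 9 vars
C(n+d-1,d)=C(16,8)=12870


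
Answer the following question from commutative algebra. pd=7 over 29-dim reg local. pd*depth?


pd+depth=29
depth=29-7=22
pd*depth=7*22=154


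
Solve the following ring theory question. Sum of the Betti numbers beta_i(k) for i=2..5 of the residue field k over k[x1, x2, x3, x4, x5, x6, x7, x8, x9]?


Koszul resolution: beta_i(k)=C(n,i), n=9
C(9,2)=36, C(9,3)=84, C(9,4)=126, C(9,5)=126
Sum=372


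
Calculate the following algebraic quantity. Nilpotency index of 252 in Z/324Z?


252^k mod 324:
k=1: 252
k=2: 0
First zero at k = 2


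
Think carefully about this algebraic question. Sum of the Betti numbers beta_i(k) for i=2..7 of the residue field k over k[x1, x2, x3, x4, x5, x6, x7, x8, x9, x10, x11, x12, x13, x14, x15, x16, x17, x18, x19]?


Koszul resolution: beta_i(k)=C(n,i), n=19
C(19,2)=171, C(19,3)=969, C(19,4)=3876, C(19,5)=11628, C(19,6)=27132, C(19,7)=50388
Sum=94164


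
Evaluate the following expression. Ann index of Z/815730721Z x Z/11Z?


Exponent = lcm of the cyclic orders; pairwise coprime => product.
13^8*11^1=815730721*11=8973037931


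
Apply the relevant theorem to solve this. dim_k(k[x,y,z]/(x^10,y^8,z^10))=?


Basis: x^iy^jz^k, i<10,j<8,k<10
10*8*10=800


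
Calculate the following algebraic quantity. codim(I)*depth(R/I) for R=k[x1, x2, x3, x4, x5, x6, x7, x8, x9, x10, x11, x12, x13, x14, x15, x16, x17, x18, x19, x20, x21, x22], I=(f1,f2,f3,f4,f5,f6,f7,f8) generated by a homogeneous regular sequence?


codim=8, depth=dim(R/I)=22-8=14
Product=8*14=112


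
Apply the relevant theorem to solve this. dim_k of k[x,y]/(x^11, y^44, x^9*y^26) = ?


k[x,y]/I, I = (x^11, y^44, x^9*y^26)
Rect: 11x44=484. Corner: (11-9)x(44-26)=36.
dim = 484-36 = 448


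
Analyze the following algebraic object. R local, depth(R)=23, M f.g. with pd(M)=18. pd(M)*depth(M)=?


pd+depth=23
depth=23-18=5
pd*depth=18*5=90


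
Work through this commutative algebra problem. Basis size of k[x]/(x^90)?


Basis: 1,x,...,x^89
dim=90


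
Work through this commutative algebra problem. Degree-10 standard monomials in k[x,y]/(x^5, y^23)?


k[x,y], I = (x^5, y^23), d = 10
Need i < 5 and d-i < 23.
Range: 0 <= i <= 4.
H(10) = 5


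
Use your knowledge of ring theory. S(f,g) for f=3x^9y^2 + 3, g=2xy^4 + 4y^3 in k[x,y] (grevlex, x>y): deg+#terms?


LT(f)=3x^9y^2, LT(g)=2xy^4
lcm(LM)=x^9y^4
S(f,g) (scaled by 6 to clear denominators) = 2y^2*f - 3x^8*g = -12x^8y^3 + 6y^2
2 terms, deg 11.
11+2=13


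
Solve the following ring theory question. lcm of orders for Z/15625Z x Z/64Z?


Exponent = lcm of the cyclic orders; pairwise coprime => product.
5^6*2^6=15625*64=1000000


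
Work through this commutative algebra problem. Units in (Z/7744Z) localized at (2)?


Local ring = Z/64Z.
phi(64) = 2^5*(2-1) = 32


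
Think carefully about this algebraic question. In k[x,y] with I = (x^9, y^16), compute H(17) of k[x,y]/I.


k[x,y], I = (x^9, y^16), d = 17
Need i < 9 and d-i < 16.
Range: 2 <= i <= 8.
H(17) = 7


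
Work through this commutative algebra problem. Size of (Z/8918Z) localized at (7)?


7-primary part: 8918=7^3*26
Size=7^3=343


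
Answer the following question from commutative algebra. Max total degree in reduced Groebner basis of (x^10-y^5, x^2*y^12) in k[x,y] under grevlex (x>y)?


LT(f1)=x^10, LT(f2)=x^2y^12, lcm=x^10y^12
S(f1,f2) = y^12*f1 - x^8*f2 = -y^17
Reduced GB = {f1, f2, y^17}; degrees 10, 14, 17
Max = 17


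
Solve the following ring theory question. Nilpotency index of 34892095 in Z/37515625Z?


34892095^k mod 37515625:
k=1: 34892095
k=2: 30489025
k=3: 30569875
k=4: 31513125
k=5: 30012500
k=6: 0
First zero at k = 6


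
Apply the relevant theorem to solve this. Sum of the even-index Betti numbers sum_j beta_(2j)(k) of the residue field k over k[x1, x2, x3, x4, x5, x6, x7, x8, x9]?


Koszul resolution: beta_i(k)=C(n,i), n=9
sum_even C(9,i) = 2^(n-1) = 2^8 = 256


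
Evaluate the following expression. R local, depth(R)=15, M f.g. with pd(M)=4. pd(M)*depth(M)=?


pd+depth=15
depth=15-4=11
pd*depth=4*11=44


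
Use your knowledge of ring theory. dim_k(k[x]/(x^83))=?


Basis: 1,x,...,x^82
dim=83


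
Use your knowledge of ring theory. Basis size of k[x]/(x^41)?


Basis: 1,x,...,x^40
dim=41


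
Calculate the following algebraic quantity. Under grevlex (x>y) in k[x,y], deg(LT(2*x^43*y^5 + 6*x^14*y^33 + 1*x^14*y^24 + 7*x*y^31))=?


LT: 2*x^43*y^5
deg_x=43, deg_y=5
Total=43+5=48


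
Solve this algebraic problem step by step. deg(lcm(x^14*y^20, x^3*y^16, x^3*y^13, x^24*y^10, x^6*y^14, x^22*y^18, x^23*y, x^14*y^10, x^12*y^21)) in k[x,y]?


lcm = componentwise max:
x: max(14,3,3,24,6,22,23,14,12)=24
y: max(20,16,13,10,14,18,1,10,21)=21
Total=24+21=45


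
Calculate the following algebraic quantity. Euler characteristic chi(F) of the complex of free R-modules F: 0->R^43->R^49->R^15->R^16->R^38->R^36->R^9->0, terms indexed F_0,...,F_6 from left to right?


chi = sum (-1)^i * rank:
(-1)^0*43=43
(-1)^1*49=-49
(-1)^2*15=15
(-1)^3*16=-16
(-1)^4*38=38
(-1)^5*36=-36
(-1)^6*9=9
chi=4


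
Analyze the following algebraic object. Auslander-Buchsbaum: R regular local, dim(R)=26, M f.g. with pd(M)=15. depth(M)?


pd+depth=depth(R)=26
depth=26-15=11


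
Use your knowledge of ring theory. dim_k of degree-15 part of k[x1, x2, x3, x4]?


C(d+n-1,n-1)=C(18,3)=816


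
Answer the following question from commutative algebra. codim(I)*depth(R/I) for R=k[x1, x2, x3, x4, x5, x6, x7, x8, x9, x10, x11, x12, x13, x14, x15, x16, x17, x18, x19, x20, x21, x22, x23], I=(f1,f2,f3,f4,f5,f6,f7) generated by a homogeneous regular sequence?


codim=7, depth=dim(R/I)=23-7=16
Product=7*16=112


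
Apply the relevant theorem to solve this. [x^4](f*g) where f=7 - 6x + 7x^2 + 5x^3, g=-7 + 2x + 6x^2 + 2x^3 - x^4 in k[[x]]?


[x^4] = sum a_i*b_j, i+j=4
  7*-1=-7
  -6*2=-12
  7*6=42
  5*2=10
Sum=33


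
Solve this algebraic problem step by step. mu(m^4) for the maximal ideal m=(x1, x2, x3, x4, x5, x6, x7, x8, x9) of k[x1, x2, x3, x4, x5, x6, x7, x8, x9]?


Graded Nakayama: mu(m^d) = dim_k (m^d/m^(d+1)) = #degree-4 monomials in 9 vars
C(n+d-1,d)=C(12,4)=495


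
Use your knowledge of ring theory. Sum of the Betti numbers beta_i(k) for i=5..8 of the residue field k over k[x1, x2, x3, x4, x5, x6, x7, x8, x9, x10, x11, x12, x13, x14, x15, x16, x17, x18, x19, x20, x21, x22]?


Koszul resolution: beta_i(k)=C(n,i), n=22
C(22,5)=26334, C(22,6)=74613, C(22,7)=170544, C(22,8)=319770
Sum=591261
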